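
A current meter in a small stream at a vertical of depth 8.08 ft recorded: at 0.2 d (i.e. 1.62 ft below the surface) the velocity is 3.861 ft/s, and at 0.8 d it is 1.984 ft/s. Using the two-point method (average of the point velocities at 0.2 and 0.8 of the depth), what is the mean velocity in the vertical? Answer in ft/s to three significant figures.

v̄ = (3.861 + 1.984) / 2 = 2.923 ft/s

2.92 ft/s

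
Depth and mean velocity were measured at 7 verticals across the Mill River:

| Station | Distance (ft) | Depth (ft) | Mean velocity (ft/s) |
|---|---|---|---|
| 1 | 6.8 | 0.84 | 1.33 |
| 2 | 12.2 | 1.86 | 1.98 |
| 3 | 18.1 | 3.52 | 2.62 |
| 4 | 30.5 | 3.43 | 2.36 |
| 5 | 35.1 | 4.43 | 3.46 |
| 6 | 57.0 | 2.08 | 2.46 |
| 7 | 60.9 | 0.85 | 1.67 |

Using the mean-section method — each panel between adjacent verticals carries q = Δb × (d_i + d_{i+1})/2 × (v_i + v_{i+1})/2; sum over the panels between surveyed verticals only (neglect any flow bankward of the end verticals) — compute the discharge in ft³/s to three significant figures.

431 ft³/s

Panel 1-2: Δb = 5.4 ft, d̄ = (0.84+1.86)/2 = 1.35, v̄ = (1.33+1.98)/2 = 1.655 → q = 5.4×1.35×1.655 = 12.06 ft³/s
Panel 2-3: Δb = 5.9 ft, d̄ = (1.86+3.52)/2 = 2.69, v̄ = (1.98+2.62)/2 = 2.3 → q = 5.9×2.69×2.3 = 36.50 ft³/s
Panel 3-4: Δb = 12.4 ft, d̄ = (3.52+3.43)/2 = 3.475, v̄ = (2.62+2.36)/2 = 2.49 → q = 12.4×3.475×2.49 = 107.3 ft³/s
Panel 4-5: Δb = 4.6 ft, d̄ = (3.43+4.43)/2 = 3.93, v̄ = (2.36+3.46)/2 = 2.91 → q = 4.6×3.93×2.91 = 52.61 ft³/s
Panel 5-6: Δb = 21.9 ft, d̄ = (4.43+2.08)/2 = 3.255, v̄ = (3.46+2.46)/2 = 2.96 → q = 21.9×3.255×2.96 = 211.0 ft³/s
Panel 6-7: Δb = 3.9 ft, d̄ = (2.08+0.85)/2 = 1.465, v̄ = (2.46+1.67)/2 = 2.065 → q = 3.9×1.465×2.065 = 11.80 ft³/s
Q = Σ q = 431.3 ft³/s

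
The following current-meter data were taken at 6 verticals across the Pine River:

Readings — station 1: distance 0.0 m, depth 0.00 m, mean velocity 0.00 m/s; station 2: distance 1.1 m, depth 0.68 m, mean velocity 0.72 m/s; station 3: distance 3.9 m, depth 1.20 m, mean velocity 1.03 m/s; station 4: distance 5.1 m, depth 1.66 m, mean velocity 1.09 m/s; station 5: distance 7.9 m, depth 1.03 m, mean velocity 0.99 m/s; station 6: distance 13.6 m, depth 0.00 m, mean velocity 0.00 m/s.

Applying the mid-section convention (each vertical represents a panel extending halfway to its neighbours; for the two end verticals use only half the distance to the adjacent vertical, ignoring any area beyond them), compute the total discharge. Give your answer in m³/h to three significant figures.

w_2 = (3.9 − 0.0)/2 = 1.95 m; q_2 = 0.72 × 0.68 × 1.95 = 0.9547 m³/s
w_3 = (5.1 − 1.1)/2 = 2 m; q_3 = 1.03 × 1.20 × 2 = 2.472 m³/s
w_4 = (7.9 − 3.9)/2 = 2 m; q_4 = 1.09 × 1.66 × 2 = 3.619 m³/s
w_5 = (13.6 − 5.1)/2 = 4.25 m; q_5 = 0.99 × 1.03 × 4.25 = 4.334 m³/s
Stations 1, 6 contribute zero (depth or velocity is 0).
Q = Σ qᵢ = 11.38 m³/s
= 11.38 × 3600 = 40970 m³/h

41000 m³/h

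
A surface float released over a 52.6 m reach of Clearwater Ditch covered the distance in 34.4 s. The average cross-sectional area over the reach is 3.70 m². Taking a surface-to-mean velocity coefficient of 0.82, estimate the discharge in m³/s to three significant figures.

v_surface = L / t̄ = 52.6 / 34.4 = 1.529 m/s
v_mean = 0.82 × 1.529 = 1.254 m/s
Q = A × v_mean = 3.70 × 1.254 = 4.639 m³/s

4.64 m³/s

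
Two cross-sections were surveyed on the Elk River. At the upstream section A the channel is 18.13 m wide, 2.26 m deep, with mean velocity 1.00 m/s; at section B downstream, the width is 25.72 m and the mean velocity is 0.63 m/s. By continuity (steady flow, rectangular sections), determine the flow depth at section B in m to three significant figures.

2.53 m

Q = A₁V₁ = (18.13×2.26) × 1.00 = 40.97 m³/s
d₂ = Q/(b₂ V₂) = 40.97/(25.72×0.63) = 2.529 m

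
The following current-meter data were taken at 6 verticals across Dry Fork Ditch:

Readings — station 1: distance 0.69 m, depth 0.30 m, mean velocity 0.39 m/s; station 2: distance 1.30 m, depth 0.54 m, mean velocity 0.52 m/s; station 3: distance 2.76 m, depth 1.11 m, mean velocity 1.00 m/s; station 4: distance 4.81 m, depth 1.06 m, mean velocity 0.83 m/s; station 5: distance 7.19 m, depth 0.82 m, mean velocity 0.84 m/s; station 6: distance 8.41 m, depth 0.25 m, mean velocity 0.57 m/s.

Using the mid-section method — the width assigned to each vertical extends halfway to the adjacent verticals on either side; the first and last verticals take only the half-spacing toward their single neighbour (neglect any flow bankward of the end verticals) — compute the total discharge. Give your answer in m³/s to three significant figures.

5.55 m³/s

w_1 = (1.30 − 0.69)/2 = 0.305 m; q_1 = 0.39 × 0.30 × 0.305 = 0.03569 m³/s
w_2 = (2.76 − 0.69)/2 = 1.035 m; q_2 = 0.52 × 0.54 × 1.035 = 0.2906 m³/s
w_3 = (4.81 − 1.30)/2 = 1.755 m; q_3 = 1.00 × 1.11 × 1.755 = 1.948 m³/s
w_4 = (7.19 − 2.76)/2 = 2.215 m; q_4 = 0.83 × 1.06 × 2.215 = 1.949 m³/s
w_5 = (8.41 − 4.81)/2 = 1.8 m; q_5 = 0.84 × 0.82 × 1.8 = 1.240 m³/s
w_6 = (8.41 − 7.19)/2 = 0.61 m; q_6 = 0.57 × 0.25 × 0.61 = 0.08693 m³/s
Q = Σ qᵢ = 5.550 m³/s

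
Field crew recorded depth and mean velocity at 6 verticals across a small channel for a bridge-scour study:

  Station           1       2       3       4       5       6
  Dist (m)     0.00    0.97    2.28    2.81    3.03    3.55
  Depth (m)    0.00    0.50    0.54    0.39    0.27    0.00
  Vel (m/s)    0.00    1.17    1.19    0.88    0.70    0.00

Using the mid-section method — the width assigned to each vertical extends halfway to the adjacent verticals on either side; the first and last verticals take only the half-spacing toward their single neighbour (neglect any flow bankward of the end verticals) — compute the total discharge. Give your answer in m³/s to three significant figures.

1.46 m³/s

w_2 = (2.28 − 0.00)/2 = 1.14 m; q_2 = 1.17 × 0.50 × 1.14 = 0.6669 m³/s
w_3 = (2.81 − 0.97)/2 = 0.92 m; q_3 = 1.19 × 0.54 × 0.92 = 0.5912 m³/s
w_4 = (3.03 − 2.28)/2 = 0.375 m; q_4 = 0.88 × 0.39 × 0.375 = 0.1287 m³/s
w_5 = (3.55 − 2.81)/2 = 0.37 m; q_5 = 0.70 × 0.27 × 0.37 = 0.06993 m³/s
Stations 1, 6 contribute zero (depth or velocity is 0).
Q = Σ qᵢ = 1.457 m³/s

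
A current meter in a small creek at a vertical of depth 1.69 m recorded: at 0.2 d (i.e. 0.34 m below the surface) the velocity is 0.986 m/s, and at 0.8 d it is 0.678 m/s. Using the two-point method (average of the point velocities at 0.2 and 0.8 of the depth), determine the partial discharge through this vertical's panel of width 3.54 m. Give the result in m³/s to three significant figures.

4.98 m³/s

v̄ = (0.986 + 0.678) / 2 = 0.8320 m/s
q = v̄ × d × w = 0.8320 × 1.69 × 3.54 = 4.978 m³/s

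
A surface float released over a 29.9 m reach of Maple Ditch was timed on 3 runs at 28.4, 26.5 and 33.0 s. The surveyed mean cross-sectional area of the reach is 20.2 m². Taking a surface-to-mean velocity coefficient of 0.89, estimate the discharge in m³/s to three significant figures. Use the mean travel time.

18.3 m³/s

t̄ = (28.4 + 26.5 + 33.0) / 3 = 29.3 s
v_surface = L / t̄ = 29.9 / 29.3 = 1.020 m/s
v_mean = 0.89 × 1.020 = 0.9082 m/s
Q = A × v_mean = 20.2 × 0.9082 = 18.35 m³/s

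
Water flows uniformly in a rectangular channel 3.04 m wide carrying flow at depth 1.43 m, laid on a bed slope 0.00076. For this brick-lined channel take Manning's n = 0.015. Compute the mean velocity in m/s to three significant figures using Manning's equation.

A = b·y = 3.04 × 1.43 = 4.347 m²
P = b + 2y = 3.04 + 2×1.43 = 5.900 m
R = A/P = 4.347/5.900 = 0.7368 m
Q = (1/n)·A·R^(2/3)·S^(1/2) = (1/0.015) × 4.347 × 0.7368^(2/3) × 0.00076^(1/2) = 6.518 m³/s
V = Q/A = 6.518/4.347 = 1.499 m/s

1.50 m/s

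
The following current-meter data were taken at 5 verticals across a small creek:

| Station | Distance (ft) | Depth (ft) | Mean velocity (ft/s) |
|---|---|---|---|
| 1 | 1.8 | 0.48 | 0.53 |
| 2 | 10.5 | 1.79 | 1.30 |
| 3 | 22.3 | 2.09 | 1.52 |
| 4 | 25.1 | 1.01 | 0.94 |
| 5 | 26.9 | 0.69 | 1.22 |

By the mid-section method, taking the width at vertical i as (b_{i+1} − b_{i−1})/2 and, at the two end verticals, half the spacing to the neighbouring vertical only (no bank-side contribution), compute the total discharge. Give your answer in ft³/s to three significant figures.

w_1 = (10.5 − 1.8)/2 = 4.35 ft; q_1 = 0.53 × 0.48 × 4.35 = 1.107 ft³/s
w_2 = (22.3 − 1.8)/2 = 10.25 ft; q_2 = 1.30 × 1.79 × 10.25 = 23.85 ft³/s
w_3 = (25.1 − 10.5)/2 = 7.3 ft; q_3 = 1.52 × 2.09 × 7.3 = 23.19 ft³/s
w_4 = (26.9 − 22.3)/2 = 2.3 ft; q_4 = 0.94 × 1.01 × 2.3 = 2.184 ft³/s
w_5 = (26.9 − 25.1)/2 = 0.9 ft; q_5 = 1.22 × 0.69 × 0.9 = 0.7576 ft³/s
Q = Σ qᵢ = 51.09 ft³/s

51.1 ft³/s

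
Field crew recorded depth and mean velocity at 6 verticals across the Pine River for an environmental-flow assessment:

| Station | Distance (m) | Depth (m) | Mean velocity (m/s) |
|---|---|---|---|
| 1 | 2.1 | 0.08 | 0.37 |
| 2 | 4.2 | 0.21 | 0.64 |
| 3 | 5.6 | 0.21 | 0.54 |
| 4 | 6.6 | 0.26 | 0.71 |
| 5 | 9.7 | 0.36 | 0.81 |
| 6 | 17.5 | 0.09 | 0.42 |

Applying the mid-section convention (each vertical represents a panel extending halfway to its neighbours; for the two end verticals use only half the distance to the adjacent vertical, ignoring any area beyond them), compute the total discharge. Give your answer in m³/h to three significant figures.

w_1 = (4.2 − 2.1)/2 = 1.05 m; q_1 = 0.37 × 0.08 × 1.05 = 0.03108 m³/s
w_2 = (5.6 − 2.1)/2 = 1.75 m; q_2 = 0.64 × 0.21 × 1.75 = 0.2352 m³/s
w_3 = (6.6 − 4.2)/2 = 1.2 m; q_3 = 0.54 × 0.21 × 1.2 = 0.1361 m³/s
w_4 = (9.7 − 5.6)/2 = 2.05 m; q_4 = 0.71 × 0.26 × 2.05 = 0.3784 m³/s
w_5 = (17.5 − 6.6)/2 = 5.45 m; q_5 = 0.81 × 0.36 × 5.45 = 1.589 m³/s
w_6 = (17.5 − 9.7)/2 = 3.9 m; q_6 = 0.42 × 0.09 × 3.9 = 0.1474 m³/s
Q = Σ qᵢ = 2.517 m³/s
= 2.517 × 3600 = 9063 m³/h

9060 m³/h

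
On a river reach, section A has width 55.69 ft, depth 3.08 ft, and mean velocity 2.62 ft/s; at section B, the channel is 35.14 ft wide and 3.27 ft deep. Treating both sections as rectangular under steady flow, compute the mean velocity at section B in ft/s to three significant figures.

Q = A₁V₁ = (55.69×3.08) × 2.62 = 449.4 ft³/s
A₂ = 35.14 × 3.27 = 114.9 ft²
V₂ = Q/A₂ = 449.4/114.9 = 3.911 ft/s

3.91 ft/s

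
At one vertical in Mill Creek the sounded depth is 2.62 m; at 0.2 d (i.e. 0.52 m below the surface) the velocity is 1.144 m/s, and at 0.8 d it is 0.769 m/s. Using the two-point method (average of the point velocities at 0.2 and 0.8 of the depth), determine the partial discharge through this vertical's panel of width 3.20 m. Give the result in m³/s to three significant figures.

v̄ = (1.144 + 0.769) / 2 = 0.9565 m/s
q = v̄ × d × w = 0.9565 × 2.62 × 3.20 = 8.019 m³/s

8.02 m³/s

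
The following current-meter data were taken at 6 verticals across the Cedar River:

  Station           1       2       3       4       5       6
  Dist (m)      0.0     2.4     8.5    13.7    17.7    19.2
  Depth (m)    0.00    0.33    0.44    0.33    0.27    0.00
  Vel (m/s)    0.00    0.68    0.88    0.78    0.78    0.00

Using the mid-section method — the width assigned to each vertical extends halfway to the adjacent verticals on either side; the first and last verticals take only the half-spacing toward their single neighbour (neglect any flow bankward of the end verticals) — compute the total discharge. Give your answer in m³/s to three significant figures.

4.90 m³/s

w_2 = (8.5 − 0.0)/2 = 4.25 m; q_2 = 0.68 × 0.33 × 4.25 = 0.9537 m³/s
w_3 = (13.7 − 2.4)/2 = 5.65 m; q_3 = 0.88 × 0.44 × 5.65 = 2.188 m³/s
w_4 = (17.7 − 8.5)/2 = 4.6 m; q_4 = 0.78 × 0.33 × 4.6 = 1.184 m³/s
w_5 = (19.2 − 13.7)/2 = 2.75 m; q_5 = 0.78 × 0.27 × 2.75 = 0.5792 m³/s
Stations 1, 6 contribute zero (depth or velocity is 0).
Q = Σ qᵢ = 4.905 m³/s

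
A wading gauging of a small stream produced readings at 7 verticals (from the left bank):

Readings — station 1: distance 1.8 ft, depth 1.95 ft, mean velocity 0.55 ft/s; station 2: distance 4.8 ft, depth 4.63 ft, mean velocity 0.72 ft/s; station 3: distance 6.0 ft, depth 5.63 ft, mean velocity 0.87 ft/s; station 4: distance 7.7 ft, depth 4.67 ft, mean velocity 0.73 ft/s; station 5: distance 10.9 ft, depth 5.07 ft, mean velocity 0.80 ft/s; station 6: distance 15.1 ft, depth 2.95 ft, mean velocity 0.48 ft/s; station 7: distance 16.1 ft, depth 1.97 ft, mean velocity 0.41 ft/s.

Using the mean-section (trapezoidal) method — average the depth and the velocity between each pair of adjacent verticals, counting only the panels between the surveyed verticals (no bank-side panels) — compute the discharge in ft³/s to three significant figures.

42.0 ft³/s

Panel 1-2: Δb = 3 ft, d̄ = (1.95+4.63)/2 = 3.29, v̄ = (0.55+0.72)/2 = 0.635 → q = 3×3.29×0.635 = 6.267 ft³/s
Panel 2-3: Δb = 1.2 ft, d̄ = (4.63+5.63)/2 = 5.13, v̄ = (0.72+0.87)/2 = 0.795 → q = 1.2×5.13×0.795 = 4.894 ft³/s
Panel 3-4: Δb = 1.7 ft, d̄ = (5.63+4.67)/2 = 5.15, v̄ = (0.87+0.73)/2 = 0.8 → q = 1.7×5.15×0.8 = 7.004 ft³/s
Panel 4-5: Δb = 3.2 ft, d̄ = (4.67+5.07)/2 = 4.87, v̄ = (0.73+0.80)/2 = 0.765 → q = 3.2×4.87×0.765 = 11.92 ft³/s
Panel 5-6: Δb = 4.2 ft, d̄ = (5.07+2.95)/2 = 4.01, v̄ = (0.80+0.48)/2 = 0.64 → q = 4.2×4.01×0.64 = 10.78 ft³/s
Panel 6-7: Δb = 1 ft, d̄ = (2.95+1.97)/2 = 2.46, v̄ = (0.48+0.41)/2 = 0.445 → q = 1×2.46×0.445 = 1.095 ft³/s
Q = Σ q = 41.96 ft³/s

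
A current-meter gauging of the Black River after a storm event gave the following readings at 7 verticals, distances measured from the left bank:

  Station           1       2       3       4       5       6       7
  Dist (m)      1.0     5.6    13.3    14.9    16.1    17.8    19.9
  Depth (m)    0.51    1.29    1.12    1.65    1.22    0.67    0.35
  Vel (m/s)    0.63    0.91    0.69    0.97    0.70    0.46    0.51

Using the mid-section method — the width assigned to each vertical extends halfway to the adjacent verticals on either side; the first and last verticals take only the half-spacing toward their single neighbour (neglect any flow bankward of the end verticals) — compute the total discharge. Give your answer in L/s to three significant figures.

w_1 = (5.6 − 1.0)/2 = 2.3 m; q_1 = 0.63 × 0.51 × 2.3 = 0.7390 m³/s
w_2 = (13.3 − 1.0)/2 = 6.15 m; q_2 = 0.91 × 1.29 × 6.15 = 7.219 m³/s
w_3 = (14.9 − 5.6)/2 = 4.65 m; q_3 = 0.69 × 1.12 × 4.65 = 3.594 m³/s
w_4 = (16.1 − 13.3)/2 = 1.4 m; q_4 = 0.97 × 1.65 × 1.4 = 2.241 m³/s
w_5 = (17.8 − 14.9)/2 = 1.45 m; q_5 = 0.70 × 1.22 × 1.45 = 1.238 m³/s
w_6 = (19.9 − 16.1)/2 = 1.9 m; q_6 = 0.46 × 0.67 × 1.9 = 0.5856 m³/s
w_7 = (19.9 − 17.8)/2 = 1.05 m; q_7 = 0.51 × 0.35 × 1.05 = 0.1874 m³/s
Q = Σ qᵢ = 15.80 m³/s
= 15.80 × 1000 = 15800 L/s

15800 L/s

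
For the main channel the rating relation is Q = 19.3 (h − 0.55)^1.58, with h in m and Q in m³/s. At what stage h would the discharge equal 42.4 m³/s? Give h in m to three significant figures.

h − h₀ = (Q/C)^(1/b) = (42.4/19.3)^(1/1.58) = 1.646 m
h = 0.55 + 1.646 = 2.196 m

2.20 m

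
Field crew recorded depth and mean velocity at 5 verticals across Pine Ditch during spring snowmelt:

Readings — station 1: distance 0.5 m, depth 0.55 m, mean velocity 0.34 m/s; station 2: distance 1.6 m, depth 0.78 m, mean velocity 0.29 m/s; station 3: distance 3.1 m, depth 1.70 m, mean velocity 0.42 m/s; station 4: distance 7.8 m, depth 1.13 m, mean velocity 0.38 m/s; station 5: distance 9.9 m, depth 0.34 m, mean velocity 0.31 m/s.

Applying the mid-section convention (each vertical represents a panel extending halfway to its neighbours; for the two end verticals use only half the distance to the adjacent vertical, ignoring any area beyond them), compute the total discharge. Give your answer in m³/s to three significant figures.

4.18 m³/s

w_1 = (1.6 − 0.5)/2 = 0.55 m; q_1 = 0.34 × 0.55 × 0.55 = 0.1029 m³/s
w_2 = (3.1 − 0.5)/2 = 1.3 m; q_2 = 0.29 × 0.78 × 1.3 = 0.2941 m³/s
w_3 = (7.8 − 1.6)/2 = 3.1 m; q_3 = 0.42 × 1.70 × 3.1 = 2.213 m³/s
w_4 = (9.9 − 3.1)/2 = 3.4 m; q_4 = 0.38 × 1.13 × 3.4 = 1.460 m³/s
w_5 = (9.9 − 7.8)/2 = 1.05 m; q_5 = 0.31 × 0.34 × 1.05 = 0.1107 m³/s
Q = Σ qᵢ = 4.181 m³/s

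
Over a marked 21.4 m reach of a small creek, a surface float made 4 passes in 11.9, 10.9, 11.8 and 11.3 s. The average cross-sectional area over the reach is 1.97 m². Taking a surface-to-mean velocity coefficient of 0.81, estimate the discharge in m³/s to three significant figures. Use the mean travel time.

t̄ = (11.9 + 10.9 + 11.8 + 11.3) / 4 = 11.475 s
v_surface = L / t̄ = 21.4 / 11.475 = 1.865 m/s
v_mean = 0.81 × 1.865 = 1.511 m/s
Q = A × v_mean = 1.97 × 1.511 = 2.976 m³/s

2.98 m³/s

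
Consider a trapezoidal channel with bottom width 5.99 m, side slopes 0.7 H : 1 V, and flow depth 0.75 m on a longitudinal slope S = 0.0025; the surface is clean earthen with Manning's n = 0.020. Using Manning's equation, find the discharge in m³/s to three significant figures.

8.93 m³/s

A = (b + z·y)·y = (5.99 + 0.7×0.75)×0.75 = 4.886 m²
P = b + 2y√(1+z²) = 5.99 + 2×0.75×√(1+0.7²) = 7.821 m
R = A/P = 4.886/7.821 = 0.6248 m
Q = (1/n)·A·R^(2/3)·S^(1/2) = (1/0.020) × 4.886 × 0.6248^(2/3) × 0.0025^(1/2) = 8.927 m³/s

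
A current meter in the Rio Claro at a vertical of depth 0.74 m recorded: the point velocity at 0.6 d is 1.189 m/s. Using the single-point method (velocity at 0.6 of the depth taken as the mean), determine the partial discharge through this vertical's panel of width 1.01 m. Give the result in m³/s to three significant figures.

v̄ = v₀.₆ = 1.189 m/s
q = v̄ × d × w = 1.189 × 0.74 × 1.01 = 0.8887 m³/s

0.889 m³/s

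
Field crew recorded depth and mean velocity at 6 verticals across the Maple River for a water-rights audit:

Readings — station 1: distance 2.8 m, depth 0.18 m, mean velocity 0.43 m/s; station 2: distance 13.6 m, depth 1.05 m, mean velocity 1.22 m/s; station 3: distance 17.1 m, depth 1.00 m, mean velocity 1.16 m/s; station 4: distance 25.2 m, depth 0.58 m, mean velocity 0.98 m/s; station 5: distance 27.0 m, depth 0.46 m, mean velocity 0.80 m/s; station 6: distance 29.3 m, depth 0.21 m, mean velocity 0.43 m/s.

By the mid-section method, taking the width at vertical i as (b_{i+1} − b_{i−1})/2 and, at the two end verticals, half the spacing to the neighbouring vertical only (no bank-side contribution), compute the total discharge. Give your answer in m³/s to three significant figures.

20.0 m³/s

w_1 = (13.6 − 2.8)/2 = 5.4 m; q_1 = 0.43 × 0.18 × 5.4 = 0.4180 m³/s
w_2 = (17.1 − 2.8)/2 = 7.15 m; q_2 = 1.22 × 1.05 × 7.15 = 9.159 m³/s
w_3 = (25.2 − 13.6)/2 = 5.8 m; q_3 = 1.16 × 1.00 × 5.8 = 6.728 m³/s
w_4 = (27.0 − 17.1)/2 = 4.95 m; q_4 = 0.98 × 0.58 × 4.95 = 2.814 m³/s
w_5 = (29.3 − 25.2)/2 = 2.05 m; q_5 = 0.80 × 0.46 × 2.05 = 0.7544 m³/s
w_6 = (29.3 − 27.0)/2 = 1.15 m; q_6 = 0.43 × 0.21 × 1.15 = 0.1038 m³/s
Q = Σ qᵢ = 19.98 m³/s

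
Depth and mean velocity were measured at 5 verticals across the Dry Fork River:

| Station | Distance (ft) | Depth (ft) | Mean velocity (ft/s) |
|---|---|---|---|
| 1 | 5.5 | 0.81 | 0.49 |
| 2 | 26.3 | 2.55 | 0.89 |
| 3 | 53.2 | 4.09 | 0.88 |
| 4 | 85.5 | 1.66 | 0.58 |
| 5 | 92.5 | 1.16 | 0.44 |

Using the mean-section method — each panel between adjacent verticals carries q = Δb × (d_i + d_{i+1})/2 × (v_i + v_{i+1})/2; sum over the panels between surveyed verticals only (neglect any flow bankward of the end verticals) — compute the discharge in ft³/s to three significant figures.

Panel 1-2: Δb = 20.8 ft, d̄ = (0.81+2.55)/2 = 1.68, v̄ = (0.49+0.89)/2 = 0.69 → q = 20.8×1.68×0.69 = 24.11 ft³/s
Panel 2-3: Δb = 26.9 ft, d̄ = (2.55+4.09)/2 = 3.32, v̄ = (0.89+0.88)/2 = 0.885 → q = 26.9×3.32×0.885 = 79.04 ft³/s
Panel 3-4: Δb = 32.3 ft, d̄ = (4.09+1.66)/2 = 2.875, v̄ = (0.88+0.58)/2 = 0.73 → q = 32.3×2.875×0.73 = 67.79 ft³/s
Panel 4-5: Δb = 7 ft, d̄ = (1.66+1.16)/2 = 1.41, v̄ = (0.58+0.44)/2 = 0.51 → q = 7×1.41×0.51 = 5.034 ft³/s
Q = Σ q = 176.0 ft³/s

176 ft³/s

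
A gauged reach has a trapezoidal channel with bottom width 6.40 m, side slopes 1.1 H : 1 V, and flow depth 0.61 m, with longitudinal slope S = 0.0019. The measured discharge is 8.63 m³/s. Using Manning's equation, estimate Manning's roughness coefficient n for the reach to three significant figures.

A = (b + z·y)·y = (6.40 + 1.1×0.61)×0.61 = 4.313 m²
P = b + 2y√(1+z²) = 6.40 + 2×0.61×√(1+1.1²) = 8.214 m
R = A/P = 4.313/8.214 = 0.5251 m
n = (1/Q)·A·R^(2/3)·S^(1/2) = (1/8.63) × 4.313 × 0.6509 × 0.04359 = 0.01418

0.0142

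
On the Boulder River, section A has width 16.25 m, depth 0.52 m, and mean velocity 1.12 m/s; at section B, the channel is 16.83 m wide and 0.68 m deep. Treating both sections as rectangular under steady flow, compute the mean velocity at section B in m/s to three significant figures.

0.827 m/s

Q = A₁V₁ = (16.25×0.52) × 1.12 = 9.464 m³/s
A₂ = 16.83 × 0.68 = 11.44 m²
V₂ = Q/A₂ = 9.464/11.44 = 0.8270 m/s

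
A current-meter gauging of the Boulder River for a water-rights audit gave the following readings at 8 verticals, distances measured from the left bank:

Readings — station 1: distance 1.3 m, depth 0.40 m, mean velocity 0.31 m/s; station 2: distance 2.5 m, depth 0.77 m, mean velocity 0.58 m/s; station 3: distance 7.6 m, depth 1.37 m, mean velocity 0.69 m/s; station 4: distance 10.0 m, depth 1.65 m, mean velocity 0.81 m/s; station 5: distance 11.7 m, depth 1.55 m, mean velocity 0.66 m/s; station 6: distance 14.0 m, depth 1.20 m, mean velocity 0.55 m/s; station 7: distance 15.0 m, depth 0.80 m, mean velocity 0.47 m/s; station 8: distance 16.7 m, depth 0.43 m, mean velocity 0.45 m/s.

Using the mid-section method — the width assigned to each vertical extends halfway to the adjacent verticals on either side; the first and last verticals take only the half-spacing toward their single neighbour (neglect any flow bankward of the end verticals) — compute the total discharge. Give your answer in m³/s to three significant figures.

w_1 = (2.5 − 1.3)/2 = 0.6 m; q_1 = 0.31 × 0.40 × 0.6 = 0.07440 m³/s
w_2 = (7.6 − 1.3)/2 = 3.15 m; q_2 = 0.58 × 0.77 × 3.15 = 1.407 m³/s
w_3 = (10.0 − 2.5)/2 = 3.75 m; q_3 = 0.69 × 1.37 × 3.75 = 3.545 m³/s
w_4 = (11.7 − 7.6)/2 = 2.05 m; q_4 = 0.81 × 1.65 × 2.05 = 2.740 m³/s
w_5 = (14.0 − 10.0)/2 = 2 m; q_5 = 0.66 × 1.55 × 2 = 2.046 m³/s
w_6 = (15.0 − 11.7)/2 = 1.65 m; q_6 = 0.55 × 1.20 × 1.65 = 1.089 m³/s
w_7 = (16.7 − 14.0)/2 = 1.35 m; q_7 = 0.47 × 0.80 × 1.35 = 0.5076 m³/s
w_8 = (16.7 − 15.0)/2 = 0.85 m; q_8 = 0.45 × 0.43 × 0.85 = 0.1645 m³/s
Q = Σ qᵢ = 11.57 m³/s

11.6 m³/s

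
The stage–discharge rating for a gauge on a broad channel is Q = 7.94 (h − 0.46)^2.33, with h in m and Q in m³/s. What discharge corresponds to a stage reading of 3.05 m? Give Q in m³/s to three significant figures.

72.9 m³/s

Q = 7.94 × (3.05 − 0.46)^2.33 = 7.94 × 2.59^2.33 = 72.91 m³/s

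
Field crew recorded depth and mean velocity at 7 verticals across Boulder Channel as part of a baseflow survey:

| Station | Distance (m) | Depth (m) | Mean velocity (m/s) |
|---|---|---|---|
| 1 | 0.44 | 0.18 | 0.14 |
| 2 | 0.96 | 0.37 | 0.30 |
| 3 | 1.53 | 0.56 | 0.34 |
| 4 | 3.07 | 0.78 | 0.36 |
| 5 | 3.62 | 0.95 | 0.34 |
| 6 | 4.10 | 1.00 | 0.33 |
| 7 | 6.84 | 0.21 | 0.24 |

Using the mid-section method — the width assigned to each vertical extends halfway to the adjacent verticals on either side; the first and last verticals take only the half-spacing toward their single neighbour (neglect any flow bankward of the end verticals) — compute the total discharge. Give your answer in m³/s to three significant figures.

w_1 = (0.96 − 0.44)/2 = 0.26 m; q_1 = 0.14 × 0.18 × 0.26 = 0.006552 m³/s
w_2 = (1.53 − 0.44)/2 = 0.545 m; q_2 = 0.30 × 0.37 × 0.545 = 0.06050 m³/s
w_3 = (3.07 − 0.96)/2 = 1.055 m; q_3 = 0.34 × 0.56 × 1.055 = 0.2009 m³/s
w_4 = (3.62 − 1.53)/2 = 1.045 m; q_4 = 0.36 × 0.78 × 1.045 = 0.2934 m³/s
w_5 = (4.10 − 3.07)/2 = 0.515 m; q_5 = 0.34 × 0.95 × 0.515 = 0.1663 m³/s
w_6 = (6.84 − 3.62)/2 = 1.61 m; q_6 = 0.33 × 1.00 × 1.61 = 0.5313 m³/s
w_7 = (6.84 − 4.10)/2 = 1.37 m; q_7 = 0.24 × 0.21 × 1.37 = 0.06905 m³/s
Q = Σ qᵢ = 1.328 m³/s

1.33 m³/s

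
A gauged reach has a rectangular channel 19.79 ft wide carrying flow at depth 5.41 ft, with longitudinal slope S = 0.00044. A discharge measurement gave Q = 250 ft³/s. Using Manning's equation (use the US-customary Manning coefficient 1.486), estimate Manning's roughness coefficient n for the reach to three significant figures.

0.0308

A = b·y = 19.79 × 5.41 = 107.1 ft²
P = b + 2y = 19.79 + 2×5.41 = 30.61 ft
R = A/P = 107.1/30.61 = 3.498 ft
n = (1.486/Q)·A·R^(2/3)·S^(1/2) = (1.486/250) × 107.1 × 2.304 × 0.02098 = 0.03076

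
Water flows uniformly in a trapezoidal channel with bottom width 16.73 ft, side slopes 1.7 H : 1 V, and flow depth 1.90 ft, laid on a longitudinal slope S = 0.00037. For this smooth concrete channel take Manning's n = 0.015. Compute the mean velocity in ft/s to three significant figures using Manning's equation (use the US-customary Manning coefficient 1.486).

2.57 ft/s

A = (b + z·y)·y = (16.73 + 1.7×1.90)×1.90 = 37.92 ft²
P = b + 2y√(1+z²) = 16.73 + 2×1.90×√(1+1.7²) = 24.22 ft
R = A/P = 37.92/24.22 = 1.566 ft
Q = (1.486/n)·A·R^(2/3)·S^(1/2) = (1.486/0.015) × 37.92 × 1.566^(2/3) × 0.00037^(1/2) = 97.43 ft³/s
V = Q/A = 97.43/37.92 = 2.569 ft/s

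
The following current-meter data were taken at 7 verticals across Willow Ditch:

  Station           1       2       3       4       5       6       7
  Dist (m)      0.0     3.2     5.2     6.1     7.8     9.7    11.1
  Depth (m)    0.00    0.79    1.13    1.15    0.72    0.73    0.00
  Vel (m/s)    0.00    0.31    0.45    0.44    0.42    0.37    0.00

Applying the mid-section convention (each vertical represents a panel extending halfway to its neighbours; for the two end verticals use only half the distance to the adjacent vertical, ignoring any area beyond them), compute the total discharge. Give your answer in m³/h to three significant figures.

w_2 = (5.2 − 0.0)/2 = 2.6 m; q_2 = 0.31 × 0.79 × 2.6 = 0.6367 m³/s
w_3 = (6.1 − 3.2)/2 = 1.45 m; q_3 = 0.45 × 1.13 × 1.45 = 0.7373 m³/s
w_4 = (7.8 − 5.2)/2 = 1.3 m; q_4 = 0.44 × 1.15 × 1.3 = 0.6578 m³/s
w_5 = (9.7 − 6.1)/2 = 1.8 m; q_5 = 0.42 × 0.72 × 1.8 = 0.5443 m³/s
w_6 = (11.1 − 7.8)/2 = 1.65 m; q_6 = 0.37 × 0.73 × 1.65 = 0.4457 m³/s
Stations 1, 7 contribute zero (depth or velocity is 0).
Q = Σ qᵢ = 3.022 m³/s
= 3.022 × 3600 = 10880 m³/h

10900 m³/h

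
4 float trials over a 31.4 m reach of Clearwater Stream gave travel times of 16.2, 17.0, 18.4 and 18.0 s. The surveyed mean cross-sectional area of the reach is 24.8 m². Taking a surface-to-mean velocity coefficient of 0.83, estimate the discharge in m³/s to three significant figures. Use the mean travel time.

37.1 m³/s

t̄ = (16.2 + 17.0 + 18.4 + 18.0) / 4 = 17.4 s
v_surface = L / t̄ = 31.4 / 17.4 = 1.805 m/s
v_mean = 0.83 × 1.805 = 1.498 m/s
Q = A × v_mean = 24.8 × 1.498 = 37.15 m³/s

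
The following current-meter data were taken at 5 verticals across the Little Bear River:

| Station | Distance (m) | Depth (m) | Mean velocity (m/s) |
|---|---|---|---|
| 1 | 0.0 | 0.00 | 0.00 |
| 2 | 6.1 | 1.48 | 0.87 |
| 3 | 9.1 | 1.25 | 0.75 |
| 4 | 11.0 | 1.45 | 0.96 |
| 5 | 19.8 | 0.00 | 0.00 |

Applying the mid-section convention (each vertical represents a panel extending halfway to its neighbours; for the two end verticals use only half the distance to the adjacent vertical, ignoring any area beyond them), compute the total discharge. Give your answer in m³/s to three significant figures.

w_2 = (9.1 − 0.0)/2 = 4.55 m; q_2 = 0.87 × 1.48 × 4.55 = 5.859 m³/s
w_3 = (11.0 − 6.1)/2 = 2.45 m; q_3 = 0.75 × 1.25 × 2.45 = 2.297 m³/s
w_4 = (19.8 − 9.1)/2 = 5.35 m; q_4 = 0.96 × 1.45 × 5.35 = 7.447 m³/s
Stations 1, 5 contribute zero (depth or velocity is 0).
Q = Σ qᵢ = 15.60 m³/s

15.6 m³/s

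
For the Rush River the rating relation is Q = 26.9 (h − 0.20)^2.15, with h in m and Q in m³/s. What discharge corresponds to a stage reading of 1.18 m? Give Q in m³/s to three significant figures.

Q = 26.9 × (1.18 − 0.20)^2.15 = 26.9 × 0.98^2.15 = 25.76 m³/s

25.8 m³/s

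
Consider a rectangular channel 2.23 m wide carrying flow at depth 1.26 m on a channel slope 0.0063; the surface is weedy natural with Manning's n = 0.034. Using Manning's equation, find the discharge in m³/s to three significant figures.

A = b·y = 2.23 × 1.26 = 2.810 m²
P = b + 2y = 2.23 + 2×1.26 = 4.750 m
R = A/P = 2.810/4.750 = 0.5915 m
Q = (1/n)·A·R^(2/3)·S^(1/2) = (1/0.034) × 2.810 × 0.5915^(2/3) × 0.0063^(1/2) = 4.622 m³/s

4.62 m³/s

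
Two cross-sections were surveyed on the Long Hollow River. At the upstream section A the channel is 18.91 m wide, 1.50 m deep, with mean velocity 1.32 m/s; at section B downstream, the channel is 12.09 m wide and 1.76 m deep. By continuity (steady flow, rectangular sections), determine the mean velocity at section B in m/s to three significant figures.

1.76 m/s

Q = A₁V₁ = (18.91×1.50) × 1.32 = 37.44 m³/s
A₂ = 12.09 × 1.76 = 21.28 m²
V₂ = Q/A₂ = 37.44/21.28 = 1.760 m/s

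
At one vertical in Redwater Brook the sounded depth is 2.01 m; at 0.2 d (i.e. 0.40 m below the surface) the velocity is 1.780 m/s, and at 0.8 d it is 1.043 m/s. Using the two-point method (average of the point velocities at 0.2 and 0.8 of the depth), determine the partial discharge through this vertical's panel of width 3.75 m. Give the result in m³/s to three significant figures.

10.6 m³/s

v̄ = (1.780 + 1.043) / 2 = 1.412 m/s
q = v̄ × d × w = 1.412 × 2.01 × 3.75 = 10.64 m³/s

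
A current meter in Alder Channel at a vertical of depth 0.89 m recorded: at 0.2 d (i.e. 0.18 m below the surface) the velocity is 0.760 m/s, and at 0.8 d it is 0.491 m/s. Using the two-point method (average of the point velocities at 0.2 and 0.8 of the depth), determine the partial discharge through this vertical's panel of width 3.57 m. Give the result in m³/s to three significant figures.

1.99 m³/s

v̄ = (0.760 + 0.491) / 2 = 0.6255 m/s
q = v̄ × d × w = 0.6255 × 0.89 × 3.57 = 1.987 m³/s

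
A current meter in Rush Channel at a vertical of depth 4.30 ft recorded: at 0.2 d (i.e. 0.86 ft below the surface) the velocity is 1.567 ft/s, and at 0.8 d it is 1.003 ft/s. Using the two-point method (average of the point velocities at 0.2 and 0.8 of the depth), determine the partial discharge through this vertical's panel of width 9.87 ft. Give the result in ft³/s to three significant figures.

54.5 ft³/s

v̄ = (1.567 + 1.003) / 2 = 1.285 ft/s
q = v̄ × d × w = 1.285 × 4.30 × 9.87 = 54.54 ft³/s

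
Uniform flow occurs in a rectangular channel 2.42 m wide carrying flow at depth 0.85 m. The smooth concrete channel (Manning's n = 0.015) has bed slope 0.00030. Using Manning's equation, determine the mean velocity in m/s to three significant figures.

0.727 m/s

A = b·y = 2.42 × 0.85 = 2.057 m²
P = b + 2y = 2.42 + 2×0.85 = 4.120 m
R = A/P = 2.057/4.120 = 0.4993 m
Q = (1/n)·A·R^(2/3)·S^(1/2) = (1/0.015) × 2.057 × 0.4993^(2/3) × 0.00030^(1/2) = 1.495 m³/s
V = Q/A = 1.495/2.057 = 0.7267 m/s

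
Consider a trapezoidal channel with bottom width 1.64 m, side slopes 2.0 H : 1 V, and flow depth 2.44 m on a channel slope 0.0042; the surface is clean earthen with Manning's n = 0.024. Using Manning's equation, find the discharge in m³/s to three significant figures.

50.3 m³/s

A = (b + z·y)·y = (1.64 + 2.0×2.44)×2.44 = 15.91 m²
P = b + 2y√(1+z²) = 1.64 + 2×2.44×√(1+2.0²) = 12.55 m
R = A/P = 15.91/12.55 = 1.267 m
Q = (1/n)·A·R^(2/3)·S^(1/2) = (1/0.024) × 15.91 × 1.267^(2/3) × 0.0042^(1/2) = 50.31 m³/s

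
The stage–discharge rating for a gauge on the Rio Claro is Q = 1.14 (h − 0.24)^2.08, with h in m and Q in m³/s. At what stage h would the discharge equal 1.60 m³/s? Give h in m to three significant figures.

1.42 m

h − h₀ = (Q/C)^(1/b) = (1.60/1.14)^(1/2.08) = 1.177 m
h = 0.24 + 1.177 = 1.417 m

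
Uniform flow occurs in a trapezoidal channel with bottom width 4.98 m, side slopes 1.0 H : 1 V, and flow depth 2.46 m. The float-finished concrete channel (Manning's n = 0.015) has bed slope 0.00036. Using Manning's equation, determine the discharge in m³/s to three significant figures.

30.8 m³/s

A = (b + z·y)·y = (4.98 + 1.0×2.46)×2.46 = 18.30 m²
P = b + 2y√(1+z²) = 4.98 + 2×2.46×√(1+1.0²) = 11.94 m
R = A/P = 18.30/11.94 = 1.533 m
Q = (1/n)·A·R^(2/3)·S^(1/2) = (1/0.015) × 18.30 × 1.533^(2/3) × 0.00036^(1/2) = 30.78 m³/s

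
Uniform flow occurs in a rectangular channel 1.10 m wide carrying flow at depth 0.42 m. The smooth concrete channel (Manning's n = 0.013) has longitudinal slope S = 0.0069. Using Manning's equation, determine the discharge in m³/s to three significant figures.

1.13 m³/s

A = b·y = 1.10 × 0.42 = 0.4620 m²
P = b + 2y = 1.10 + 2×0.42 = 1.940 m
R = A/P = 0.4620/1.940 = 0.2381 m
Q = (1/n)·A·R^(2/3)·S^(1/2) = (1/0.013) × 0.4620 × 0.2381^(2/3) × 0.0069^(1/2) = 1.134 m³/s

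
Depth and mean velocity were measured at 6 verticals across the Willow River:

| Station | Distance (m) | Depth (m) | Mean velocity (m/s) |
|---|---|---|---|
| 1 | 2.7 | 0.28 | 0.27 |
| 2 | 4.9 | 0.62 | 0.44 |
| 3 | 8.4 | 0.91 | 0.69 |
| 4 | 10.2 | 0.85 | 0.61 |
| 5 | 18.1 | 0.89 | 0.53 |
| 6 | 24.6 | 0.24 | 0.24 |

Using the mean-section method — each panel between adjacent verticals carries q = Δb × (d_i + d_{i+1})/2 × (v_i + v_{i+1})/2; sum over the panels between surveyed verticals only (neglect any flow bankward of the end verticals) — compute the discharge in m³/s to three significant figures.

Panel 1-2: Δb = 2.2 m, d̄ = (0.28+0.62)/2 = 0.45, v̄ = (0.27+0.44)/2 = 0.355 → q = 2.2×0.45×0.355 = 0.3515 m³/s
Panel 2-3: Δb = 3.5 m, d̄ = (0.62+0.91)/2 = 0.765, v̄ = (0.44+0.69)/2 = 0.565 → q = 3.5×0.765×0.565 = 1.513 m³/s
Panel 3-4: Δb = 1.8 m, d̄ = (0.91+0.85)/2 = 0.88, v̄ = (0.69+0.61)/2 = 0.65 → q = 1.8×0.88×0.65 = 1.030 m³/s
Panel 4-5: Δb = 7.9 m, d̄ = (0.85+0.89)/2 = 0.87, v̄ = (0.61+0.53)/2 = 0.57 → q = 7.9×0.87×0.57 = 3.918 m³/s
Panel 5-6: Δb = 6.5 m, d̄ = (0.89+0.24)/2 = 0.565, v̄ = (0.53+0.24)/2 = 0.385 → q = 6.5×0.565×0.385 = 1.414 m³/s
Q = Σ q = 8.225 m³/s

8.23 m³/s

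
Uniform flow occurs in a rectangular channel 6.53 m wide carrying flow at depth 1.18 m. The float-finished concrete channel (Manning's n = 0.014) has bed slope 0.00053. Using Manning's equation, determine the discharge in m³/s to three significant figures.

A = b·y = 6.53 × 1.18 = 7.705 m²
P = b + 2y = 6.53 + 2×1.18 = 8.890 m
R = A/P = 7.705/8.890 = 0.8667 m
Q = (1/n)·A·R^(2/3)·S^(1/2) = (1/0.014) × 7.705 × 0.8667^(2/3) × 0.00053^(1/2) = 11.52 m³/s

11.5 m³/s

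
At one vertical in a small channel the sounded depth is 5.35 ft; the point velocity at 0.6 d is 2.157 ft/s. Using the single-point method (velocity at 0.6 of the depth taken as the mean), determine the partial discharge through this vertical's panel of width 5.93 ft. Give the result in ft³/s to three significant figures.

68.4 ft³/s

v̄ = v₀.₆ = 2.157 ft/s
q = v̄ × d × w = 2.157 × 5.35 × 5.93 = 68.43 ft³/s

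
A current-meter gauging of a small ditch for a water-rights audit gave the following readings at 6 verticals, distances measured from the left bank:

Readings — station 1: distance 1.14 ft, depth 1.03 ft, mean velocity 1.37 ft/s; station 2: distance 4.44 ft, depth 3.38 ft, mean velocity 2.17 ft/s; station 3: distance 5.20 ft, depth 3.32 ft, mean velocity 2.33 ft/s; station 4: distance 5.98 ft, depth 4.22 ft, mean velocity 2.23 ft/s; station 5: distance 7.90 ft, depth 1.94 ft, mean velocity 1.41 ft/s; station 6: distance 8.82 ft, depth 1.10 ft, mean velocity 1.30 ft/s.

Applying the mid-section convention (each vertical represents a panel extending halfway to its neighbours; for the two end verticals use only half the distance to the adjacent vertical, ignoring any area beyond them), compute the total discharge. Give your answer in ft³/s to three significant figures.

40.4 ft³/s

w_1 = (4.44 − 1.14)/2 = 1.65 ft; q_1 = 1.37 × 1.03 × 1.65 = 2.328 ft³/s
w_2 = (5.20 − 1.14)/2 = 2.03 ft; q_2 = 2.17 × 3.38 × 2.03 = 14.89 ft³/s
w_3 = (5.98 − 4.44)/2 = 0.77 ft; q_3 = 2.33 × 3.32 × 0.77 = 5.956 ft³/s
w_4 = (7.90 − 5.20)/2 = 1.35 ft; q_4 = 2.23 × 4.22 × 1.35 = 12.70 ft³/s
w_5 = (8.82 − 5.98)/2 = 1.42 ft; q_5 = 1.41 × 1.94 × 1.42 = 3.884 ft³/s
w_6 = (8.82 − 7.90)/2 = 0.46 ft; q_6 = 1.30 × 1.10 × 0.46 = 0.6578 ft³/s
Q = Σ qᵢ = 40.42 ft³/s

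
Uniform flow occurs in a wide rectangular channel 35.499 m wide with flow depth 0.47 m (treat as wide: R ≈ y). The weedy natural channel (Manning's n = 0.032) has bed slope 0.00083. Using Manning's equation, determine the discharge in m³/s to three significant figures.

9.08 m³/s

A = b·y = 35.499 × 0.47 = 16.68 m²
Wide channel: R ≈ y = 0.47 m
Q = (1/n)·A·R^(2/3)·S^(1/2) = (1/0.032) × 16.68 × 0.4700^(2/3) × 0.00083^(1/2) = 9.080 m³/s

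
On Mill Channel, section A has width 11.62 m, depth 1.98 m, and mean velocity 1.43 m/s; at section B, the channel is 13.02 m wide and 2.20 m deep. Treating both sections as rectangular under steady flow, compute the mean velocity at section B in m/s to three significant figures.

1.15 m/s

Q = A₁V₁ = (11.62×1.98) × 1.43 = 32.90 m³/s
A₂ = 13.02 × 2.20 = 28.64 m²
V₂ = Q/A₂ = 32.90/28.64 = 1.149 m/s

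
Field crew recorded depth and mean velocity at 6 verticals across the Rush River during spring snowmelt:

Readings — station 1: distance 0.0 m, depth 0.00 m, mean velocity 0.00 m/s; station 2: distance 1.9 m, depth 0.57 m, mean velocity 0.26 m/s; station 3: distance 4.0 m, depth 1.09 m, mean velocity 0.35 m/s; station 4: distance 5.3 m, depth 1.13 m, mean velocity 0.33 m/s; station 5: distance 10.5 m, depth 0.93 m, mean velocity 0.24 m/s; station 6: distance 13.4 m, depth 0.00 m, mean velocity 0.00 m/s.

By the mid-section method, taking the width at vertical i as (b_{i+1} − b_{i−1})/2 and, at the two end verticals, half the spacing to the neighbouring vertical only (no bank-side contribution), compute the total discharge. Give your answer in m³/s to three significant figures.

3.06 m³/s

w_2 = (4.0 − 0.0)/2 = 2 m; q_2 = 0.26 × 0.57 × 2 = 0.2964 m³/s
w_3 = (5.3 − 1.9)/2 = 1.7 m; q_3 = 0.35 × 1.09 × 1.7 = 0.6486 m³/s
w_4 = (10.5 − 4.0)/2 = 3.25 m; q_4 = 0.33 × 1.13 × 3.25 = 1.212 m³/s
w_5 = (13.4 − 5.3)/2 = 4.05 m; q_5 = 0.24 × 0.93 × 4.05 = 0.9040 m³/s
Stations 1, 6 contribute zero (depth or velocity is 0).
Q = Σ qᵢ = 3.061 m³/s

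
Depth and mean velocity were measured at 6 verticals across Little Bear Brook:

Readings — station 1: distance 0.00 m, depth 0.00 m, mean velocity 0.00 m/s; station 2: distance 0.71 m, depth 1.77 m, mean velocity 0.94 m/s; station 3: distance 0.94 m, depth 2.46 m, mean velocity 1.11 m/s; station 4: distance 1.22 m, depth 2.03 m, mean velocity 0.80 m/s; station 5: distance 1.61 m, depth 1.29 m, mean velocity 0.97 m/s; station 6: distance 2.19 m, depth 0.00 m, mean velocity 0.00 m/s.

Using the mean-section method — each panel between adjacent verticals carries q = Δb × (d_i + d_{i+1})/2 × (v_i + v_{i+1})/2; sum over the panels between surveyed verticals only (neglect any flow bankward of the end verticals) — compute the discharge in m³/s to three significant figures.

2.15 m³/s

Panel 1-2: Δb = 0.71 m, d̄ = (0.00+1.77)/2 = 0.885, v̄ = (0.00+0.94)/2 = 0.47 → q = 0.71×0.885×0.47 = 0.2953 m³/s
Panel 2-3: Δb = 0.23 m, d̄ = (1.77+2.46)/2 = 2.115, v̄ = (0.94+1.11)/2 = 1.025 → q = 0.23×2.115×1.025 = 0.4986 m³/s
Panel 3-4: Δb = 0.28 m, d̄ = (2.46+2.03)/2 = 2.245, v̄ = (1.11+0.80)/2 = 0.955 → q = 0.28×2.245×0.955 = 0.6003 m³/s
Panel 4-5: Δb = 0.39 m, d̄ = (2.03+1.29)/2 = 1.66, v̄ = (0.80+0.97)/2 = 0.885 → q = 0.39×1.66×0.885 = 0.5729 m³/s
Panel 5-6: Δb = 0.58 m, d̄ = (1.29+0.00)/2 = 0.645, v̄ = (0.97+0.00)/2 = 0.485 → q = 0.58×0.645×0.485 = 0.1814 m³/s
Q = Σ q = 2.149 m³/s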